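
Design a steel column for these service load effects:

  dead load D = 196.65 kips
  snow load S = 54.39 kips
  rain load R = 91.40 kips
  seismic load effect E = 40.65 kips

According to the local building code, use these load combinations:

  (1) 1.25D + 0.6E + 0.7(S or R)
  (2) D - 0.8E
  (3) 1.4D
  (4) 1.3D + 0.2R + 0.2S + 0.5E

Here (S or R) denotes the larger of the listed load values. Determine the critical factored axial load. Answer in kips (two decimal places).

334.18 kips

(S or R) → R = 91.40 kips.
(1) 1.25(196.65) + 0.6(40.65) + 0.7(91.40) = 245.81 + 24.39 + 63.98 = 334.18
(2) 1.0(196.65) - 0.8(40.65) = 196.65 - 32.52 = 164.13
(3) 1.4(196.65) = 275.31
(4) 1.3(196.65) + 0.2(91.40) + 0.2(54.39) + 0.5(40.65) = 305.13
The controlling combination is 1, giving 334.18 kips.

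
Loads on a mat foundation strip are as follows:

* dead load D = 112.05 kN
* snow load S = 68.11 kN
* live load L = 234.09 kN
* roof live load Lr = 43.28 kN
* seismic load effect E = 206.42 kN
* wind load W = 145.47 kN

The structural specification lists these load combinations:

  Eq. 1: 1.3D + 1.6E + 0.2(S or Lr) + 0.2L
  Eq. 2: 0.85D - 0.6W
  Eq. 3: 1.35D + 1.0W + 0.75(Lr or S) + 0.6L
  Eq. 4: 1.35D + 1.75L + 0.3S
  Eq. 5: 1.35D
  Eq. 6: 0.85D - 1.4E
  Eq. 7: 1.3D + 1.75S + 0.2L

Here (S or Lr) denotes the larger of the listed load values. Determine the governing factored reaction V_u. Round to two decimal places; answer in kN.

(S or Lr) → S = 68.11 kN; (Lr or S) → S = 68.11 kN.
Eq. 1: 1.3(112.05) + 1.6(206.42) + 0.2(68.11) + 0.2(234.09) = 145.67 + 330.27 + 13.62 + 46.82 = 536.38
Eq. 2: 0.85(112.05) - 0.6(145.47) = 95.24 - 87.28 = 7.96
Eq. 3: 1.35(112.05) + 1.0(145.47) + 0.75(68.11) + 0.6(234.09) = 151.27 + 145.47 + 51.08 + 140.45 = 488.27
Eq. 4: 1.35(112.05) + 1.75(234.09) + 0.3(68.11) = 151.27 + 409.66 + 20.43 = 581.36
Eq. 5: 1.35(112.05) = 151.27
Eq. 6: 0.85(112.05) - 1.4(206.42) = 95.24 - 288.99 = -193.75
Eq. 7: 1.3(112.05) + 1.75(68.11) + 0.2(234.09) = 145.67 + 119.19 + 46.82 = 311.68
Combination 4 governs: V_u = 581.36 kN.

581.36 kN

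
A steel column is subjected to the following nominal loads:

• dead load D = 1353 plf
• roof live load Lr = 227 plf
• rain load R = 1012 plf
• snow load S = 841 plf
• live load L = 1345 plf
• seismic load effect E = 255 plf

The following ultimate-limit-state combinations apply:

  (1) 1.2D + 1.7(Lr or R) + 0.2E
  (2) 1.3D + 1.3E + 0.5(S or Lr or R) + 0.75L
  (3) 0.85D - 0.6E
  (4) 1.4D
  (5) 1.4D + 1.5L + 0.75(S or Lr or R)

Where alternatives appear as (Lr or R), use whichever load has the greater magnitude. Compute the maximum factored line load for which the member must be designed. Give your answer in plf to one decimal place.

(Lr or R) → R = 1012 plf; (S or Lr or R) → R = 1012 plf.
(1) 1.2(1353) + 1.7(1012) + 0.2(255) = 1623.6 + 1720.4 + 51.0 = 3395.0
(2) 1.3(1353) + 1.3(255) + 0.5(1012) + 0.75(1345) = 1758.9 + 331.5 + 506.0 + 1008.8 = 3605.2
(3) 0.85(1353) - 0.6(255) = 1150.1 - 153.0 = 997.1
(4) 1.4(1353) = 1894.2
(5) 1.4(1353) + 1.5(1345) + 0.75(1012) = 1894.2 + 2017.5 + 759.0 = 4670.7
The controlling combination is 5, giving 4670.7 plf.

4670.7 plf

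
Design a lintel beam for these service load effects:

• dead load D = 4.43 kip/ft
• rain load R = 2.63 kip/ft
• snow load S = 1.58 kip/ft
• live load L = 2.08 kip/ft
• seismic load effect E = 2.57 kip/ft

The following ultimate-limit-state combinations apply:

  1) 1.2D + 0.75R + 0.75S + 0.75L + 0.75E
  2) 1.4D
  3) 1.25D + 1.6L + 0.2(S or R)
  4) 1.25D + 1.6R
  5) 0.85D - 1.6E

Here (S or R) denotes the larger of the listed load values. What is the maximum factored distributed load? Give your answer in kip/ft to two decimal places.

(S or R) → R = 2.63 kip/ft.
1) 1.2(4.43) + 0.75(2.63) + 0.75(1.58) + 0.75(2.08) + 0.75(2.57) = 11.96
2) 1.4(4.43) = 6.20
3) 1.25(4.43) + 1.6(2.08) + 0.2(2.63) = 9.39
4) 1.25(4.43) + 1.6(2.63) = 9.75
5) 0.85(4.43) - 1.6(2.57) = -0.35
The controlling combination is 1, giving 11.96 kip/ft.

11.96 kip/ft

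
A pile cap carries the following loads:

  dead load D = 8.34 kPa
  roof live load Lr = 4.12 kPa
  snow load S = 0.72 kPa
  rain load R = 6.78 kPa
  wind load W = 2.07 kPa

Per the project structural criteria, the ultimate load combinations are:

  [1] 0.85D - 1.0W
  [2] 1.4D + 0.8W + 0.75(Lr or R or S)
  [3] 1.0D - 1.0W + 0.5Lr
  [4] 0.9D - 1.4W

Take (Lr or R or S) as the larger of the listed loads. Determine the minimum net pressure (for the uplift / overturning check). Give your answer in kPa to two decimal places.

4.61 kPa

(Lr or R or S) → R = 6.78 kPa.
[1] 0.85(8.34) - 1.0(2.07) = 5.02
[2] 1.4(8.34) + 0.8(2.07) + 0.75(6.78) = 18.42
[3] 1.0(8.34) - 1.0(2.07) + 0.5(4.12) = 8.33
[4] 0.9(8.34) - 1.4(2.07) = 4.61
Combination 4 gives the minimum: 4.61 kPa.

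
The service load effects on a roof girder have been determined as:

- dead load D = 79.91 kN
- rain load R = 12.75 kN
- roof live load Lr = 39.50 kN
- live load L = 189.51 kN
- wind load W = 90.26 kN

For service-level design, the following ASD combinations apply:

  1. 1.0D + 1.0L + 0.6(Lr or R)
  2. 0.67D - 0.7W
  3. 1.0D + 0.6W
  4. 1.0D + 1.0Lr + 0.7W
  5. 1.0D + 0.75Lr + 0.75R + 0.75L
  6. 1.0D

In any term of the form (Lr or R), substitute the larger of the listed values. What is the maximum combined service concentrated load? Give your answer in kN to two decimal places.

293.12 kN

(Lr or R) → Lr = 39.50 kN.
1. 1.0(79.91) + 1.0(189.51) + 0.6(39.50) = 79.91 + 189.51 + 23.70 = 293.12
2. 0.67(79.91) - 0.7(90.26) = 53.54 - 63.18 = -9.64
3. 1.0(79.91) + 0.6(90.26) = 79.91 + 54.16 = 134.07
4. 1.0(79.91) + 1.0(39.50) + 0.7(90.26) = 79.91 + 39.50 + 63.18 = 182.59
5. 1.0(79.91) + 0.75(39.50) + 0.75(12.75) + 0.75(189.51) = 79.91 + 29.63 + 9.56 + 142.13 = 261.23
6. 1.0(79.91) = 79.91
The controlling combination is 1, giving 293.12 kN.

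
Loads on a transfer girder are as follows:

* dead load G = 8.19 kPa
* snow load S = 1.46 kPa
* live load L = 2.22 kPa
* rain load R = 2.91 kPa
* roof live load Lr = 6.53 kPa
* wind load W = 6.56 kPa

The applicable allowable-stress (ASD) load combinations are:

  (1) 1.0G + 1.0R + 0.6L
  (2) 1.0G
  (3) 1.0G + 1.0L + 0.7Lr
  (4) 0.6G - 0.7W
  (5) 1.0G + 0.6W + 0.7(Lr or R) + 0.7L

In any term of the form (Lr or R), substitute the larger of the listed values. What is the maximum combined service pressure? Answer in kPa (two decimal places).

18.25 kPa

(Lr or R) → Lr = 6.53 kPa.
(1) 1.0(8.19) + 1.0(2.91) + 0.6(2.22) = 12.43
(2) 1.0(8.19) = 8.19
(3) 1.0(8.19) + 1.0(2.22) + 0.7(6.53) = 14.98
(4) 0.6(8.19) - 0.7(6.56) = 0.32
(5) 1.0(8.19) + 0.6(6.56) + 0.7(6.53) + 0.7(2.22) = 18.25
Combination 5 governs: p = 18.25 kPa.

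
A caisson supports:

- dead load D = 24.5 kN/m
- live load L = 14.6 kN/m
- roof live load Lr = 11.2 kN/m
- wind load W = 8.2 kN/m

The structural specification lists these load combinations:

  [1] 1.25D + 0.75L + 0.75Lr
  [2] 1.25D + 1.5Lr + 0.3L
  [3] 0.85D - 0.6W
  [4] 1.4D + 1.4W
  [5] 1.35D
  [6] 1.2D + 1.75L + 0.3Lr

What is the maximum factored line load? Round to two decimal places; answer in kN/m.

58.31 kN/m

[1] 1.25(24.5) + 0.75(14.6) + 0.75(11.2) = 30.63 + 10.95 + 8.40 = 49.98
[2] 1.25(24.5) + 1.5(11.2) + 0.3(14.6) = 30.63 + 16.80 + 4.38 = 51.81
[3] 0.85(24.5) - 0.6(8.2) = 20.83 - 4.92 = 15.91
[4] 1.4(24.5) + 1.4(8.2) = 34.30 + 11.48 = 45.78
[5] 1.35(24.5) = 33.08
[6] 1.2(24.5) + 1.75(14.6) + 0.3(11.2) = 29.40 + 25.55 + 3.36 = 58.31
Combination 6 governs: w_u = 58.31 kN/m.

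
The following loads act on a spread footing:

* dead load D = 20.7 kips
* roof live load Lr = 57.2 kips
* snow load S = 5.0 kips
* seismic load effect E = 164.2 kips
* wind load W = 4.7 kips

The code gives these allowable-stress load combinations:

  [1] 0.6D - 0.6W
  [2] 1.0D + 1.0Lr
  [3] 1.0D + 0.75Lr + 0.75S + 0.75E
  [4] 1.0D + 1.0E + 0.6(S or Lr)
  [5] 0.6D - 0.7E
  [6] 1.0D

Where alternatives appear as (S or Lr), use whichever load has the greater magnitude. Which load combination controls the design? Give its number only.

(S or Lr) → Lr = 57.2 kips.
[1] 0.6(20.7) - 0.6(4.7) = 12.42 - 2.82 = 9.60
[2] 1.0(20.7) + 1.0(57.2) = 20.70 + 57.20 = 77.90
[3] 1.0(20.7) + 0.75(57.2) + 0.75(5.0) + 0.75(164.2) = 20.70 + 42.90 + 3.75 + 123.15 = 190.50
[4] 1.0(20.7) + 1.0(164.2) + 0.6(57.2) = 20.70 + 164.20 + 34.32 = 219.22
[5] 0.6(20.7) - 0.7(164.2) = 12.42 - 114.94 = -102.52
[6] 1.0(20.7) = 20.70
The largest value is 219.22 kips from combination 4.

Combination 4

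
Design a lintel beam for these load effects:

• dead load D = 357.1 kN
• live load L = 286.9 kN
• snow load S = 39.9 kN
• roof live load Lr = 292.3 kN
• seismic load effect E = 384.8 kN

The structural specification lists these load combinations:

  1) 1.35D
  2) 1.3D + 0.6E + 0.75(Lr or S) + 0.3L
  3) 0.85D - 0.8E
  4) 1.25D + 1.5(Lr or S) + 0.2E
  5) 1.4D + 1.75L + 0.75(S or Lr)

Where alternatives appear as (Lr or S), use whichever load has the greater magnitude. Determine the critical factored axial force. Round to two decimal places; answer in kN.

(Lr or S) → Lr = 292.3 kN; (S or Lr) → Lr = 292.3 kN.
1) 1.35(357.1) = 482.09
2) 1.3(357.1) + 0.6(384.8) + 0.75(292.3) + 0.3(286.9) = 464.23 + 230.88 + 219.23 + 86.07 = 1000.41
3) 0.85(357.1) - 0.8(384.8) = -4.31
4) 1.25(357.1) + 1.5(292.3) + 0.2(384.8) = 446.38 + 438.45 + 76.96 = 961.79
5) 1.4(357.1) + 1.75(286.9) + 0.75(292.3) = 1221.24
Maximum is from combination 5.

1221.24 kN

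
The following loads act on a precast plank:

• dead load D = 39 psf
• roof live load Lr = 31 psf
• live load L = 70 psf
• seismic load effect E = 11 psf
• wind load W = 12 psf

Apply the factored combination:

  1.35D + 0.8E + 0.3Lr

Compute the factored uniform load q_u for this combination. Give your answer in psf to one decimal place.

1.35(39) + 0.8(11) + 0.3(31) = 52.7 + 8.8 + 9.3 = 70.8
q_u = 70.8 psf.

70.8 psf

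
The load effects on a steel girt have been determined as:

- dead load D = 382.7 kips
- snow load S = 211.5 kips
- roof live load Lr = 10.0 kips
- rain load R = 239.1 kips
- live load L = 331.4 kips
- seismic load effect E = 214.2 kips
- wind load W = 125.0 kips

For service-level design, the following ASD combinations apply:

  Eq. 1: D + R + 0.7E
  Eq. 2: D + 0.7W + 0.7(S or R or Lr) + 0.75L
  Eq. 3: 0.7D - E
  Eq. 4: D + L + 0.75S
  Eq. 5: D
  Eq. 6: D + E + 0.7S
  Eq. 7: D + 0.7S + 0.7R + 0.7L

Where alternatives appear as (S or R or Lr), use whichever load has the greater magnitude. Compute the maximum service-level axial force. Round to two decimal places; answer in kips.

930.10 kips

(S or R or Lr) → R = 239.1 kips.
Eq. 1: 1.0(382.7) + 1.0(239.1) + 0.7(214.2) = 382.70 + 239.10 + 149.94 = 771.74
Eq. 2: 1.0(382.7) + 0.7(125.0) + 0.7(239.1) + 0.75(331.4) = 382.70 + 87.50 + 167.37 + 248.55 = 886.12
Eq. 3: 0.7(382.7) - 1.0(214.2) = 267.89 - 214.20 = 53.69
Eq. 4: 1.0(382.7) + 1.0(331.4) + 0.75(211.5) = 382.70 + 331.40 + 158.63 = 872.73
Eq. 5: 1.0(382.7) = 382.70
Eq. 6: 1.0(382.7) + 1.0(214.2) + 0.7(211.5) = 382.70 + 214.20 + 148.05 = 744.95
Eq. 7: 1.0(382.7) + 0.7(211.5) + 0.7(239.1) + 0.7(331.4) = 382.70 + 148.05 + 167.37 + 231.98 = 930.10
Maximum is from combination 7.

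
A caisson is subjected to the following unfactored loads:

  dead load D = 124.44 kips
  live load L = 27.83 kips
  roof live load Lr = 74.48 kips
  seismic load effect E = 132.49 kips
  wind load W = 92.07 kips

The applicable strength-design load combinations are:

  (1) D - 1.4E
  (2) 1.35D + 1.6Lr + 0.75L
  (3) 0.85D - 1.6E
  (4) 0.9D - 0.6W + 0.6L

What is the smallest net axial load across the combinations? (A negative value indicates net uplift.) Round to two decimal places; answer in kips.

-106.21 kips

(1) 1.0(124.44) - 1.4(132.49) = 124.44 - 185.49 = -61.05
(2) 1.35(124.44) + 1.6(74.48) + 0.75(27.83) = 167.99 + 119.17 + 20.87 = 308.03
(3) 0.85(124.44) - 1.6(132.49) = 105.77 - 211.98 = -106.21
(4) 0.9(124.44) - 0.6(92.07) + 0.6(27.83) = 73.45
Combination 3 gives the minimum: -106.21 kips.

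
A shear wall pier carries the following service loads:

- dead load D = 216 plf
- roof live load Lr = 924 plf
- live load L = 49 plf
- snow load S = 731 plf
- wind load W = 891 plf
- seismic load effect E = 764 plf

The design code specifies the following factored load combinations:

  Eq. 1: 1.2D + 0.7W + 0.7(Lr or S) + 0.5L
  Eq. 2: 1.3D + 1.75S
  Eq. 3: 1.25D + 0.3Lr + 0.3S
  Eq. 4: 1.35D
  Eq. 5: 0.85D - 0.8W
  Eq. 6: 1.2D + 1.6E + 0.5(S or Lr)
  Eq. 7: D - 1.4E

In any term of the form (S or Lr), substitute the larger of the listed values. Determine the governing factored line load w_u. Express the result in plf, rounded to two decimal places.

1943.60 plf

(Lr or S) → Lr = 924 plf; (S or Lr) → Lr = 924 plf.
Eq. 1: 1.2(216) + 0.7(891) + 0.7(924) + 0.5(49) = 259.20 + 623.70 + 646.80 + 24.50 = 1554.20
Eq. 2: 1.3(216) + 1.75(731) = 280.80 + 1279.25 = 1560.05
Eq. 3: 1.25(216) + 0.3(924) + 0.3(731) = 270.00 + 277.20 + 219.30 = 766.50
Eq. 4: 1.35(216) = 291.60
Eq. 5: 0.85(216) - 0.8(891) = 183.60 - 712.80 = -529.20
Eq. 6: 1.2(216) + 1.6(764) + 0.5(924) = 259.20 + 1222.40 + 462.00 = 1943.60
Eq. 7: 1.0(216) - 1.4(764) = 216.00 - 1069.60 = -853.60
Combination 6 governs: w_u = 1943.60 plf.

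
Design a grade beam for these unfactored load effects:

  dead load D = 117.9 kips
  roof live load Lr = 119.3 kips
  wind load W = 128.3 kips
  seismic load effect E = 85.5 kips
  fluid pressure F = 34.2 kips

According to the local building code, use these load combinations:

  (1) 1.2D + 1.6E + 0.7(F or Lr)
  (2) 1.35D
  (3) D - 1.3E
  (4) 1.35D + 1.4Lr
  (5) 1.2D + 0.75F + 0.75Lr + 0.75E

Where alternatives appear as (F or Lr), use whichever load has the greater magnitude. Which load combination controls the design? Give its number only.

Combination 1

(F or Lr) → Lr = 119.3 kips.
(1) 1.2(117.9) + 1.6(85.5) + 0.7(119.3) = 141.5 + 136.8 + 83.5 = 361.8
(2) 1.35(117.9) = 159.2
(3) 1.0(117.9) - 1.3(85.5) = 6.8
(4) 1.35(117.9) + 1.4(119.3) = 159.2 + 167.0 = 326.2
(5) 1.2(117.9) + 0.75(34.2) + 0.75(119.3) + 0.75(85.5) = 320.7
The largest value is 361.8 kips from combination 1.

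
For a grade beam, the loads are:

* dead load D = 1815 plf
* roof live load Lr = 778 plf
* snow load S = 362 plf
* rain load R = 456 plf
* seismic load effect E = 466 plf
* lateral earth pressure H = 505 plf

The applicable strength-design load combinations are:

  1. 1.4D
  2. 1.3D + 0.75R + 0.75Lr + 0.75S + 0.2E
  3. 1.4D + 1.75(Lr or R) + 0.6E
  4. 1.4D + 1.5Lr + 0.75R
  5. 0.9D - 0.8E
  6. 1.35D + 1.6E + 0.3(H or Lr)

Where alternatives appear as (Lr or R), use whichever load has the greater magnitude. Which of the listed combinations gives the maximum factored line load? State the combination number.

Combination 3

(Lr or R) → Lr = 778 plf; (H or Lr) → Lr = 778 plf.
1. 1.4(1815) = 2541.0
2. 1.3(1815) + 0.75(456) + 0.75(778) + 0.75(362) + 0.2(466) = 2359.5 + 342.0 + 583.5 + 271.5 + 93.2 = 3649.7
3. 1.4(1815) + 1.75(778) + 0.6(466) = 2541.0 + 1361.5 + 279.6 = 4182.1
4. 1.4(1815) + 1.5(778) + 0.75(456) = 2541.0 + 1167.0 + 342.0 = 4050.0
5. 0.9(1815) - 0.8(466) = 1633.5 - 372.8 = 1260.7
6. 1.35(1815) + 1.6(466) + 0.3(778) = 2450.3 + 745.6 + 233.4 = 3429.3
The largest value is 4182.1 plf from combination 3.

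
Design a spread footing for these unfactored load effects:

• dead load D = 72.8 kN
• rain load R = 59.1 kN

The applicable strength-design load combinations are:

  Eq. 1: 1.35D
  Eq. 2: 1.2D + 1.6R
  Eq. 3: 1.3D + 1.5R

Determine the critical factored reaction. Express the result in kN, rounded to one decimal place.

183.3 kN

Eq. 1: 1.35(72.8) = 98.3
Eq. 2: 1.2(72.8) + 1.6(59.1) = 181.9
Eq. 3: 1.3(72.8) + 1.5(59.1) = 94.6 + 88.7 = 183.3
The controlling combination is 3, giving 183.3 kN.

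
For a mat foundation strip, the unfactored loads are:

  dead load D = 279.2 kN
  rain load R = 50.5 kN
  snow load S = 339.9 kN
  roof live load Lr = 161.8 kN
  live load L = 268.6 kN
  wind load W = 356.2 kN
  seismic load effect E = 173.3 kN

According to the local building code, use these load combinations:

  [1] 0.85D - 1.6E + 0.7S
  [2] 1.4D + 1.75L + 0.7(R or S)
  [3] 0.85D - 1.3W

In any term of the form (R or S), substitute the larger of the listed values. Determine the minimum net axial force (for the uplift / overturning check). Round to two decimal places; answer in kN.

(R or S) → S = 339.9 kN.
[1] 0.85(279.2) - 1.6(173.3) + 0.7(339.9) = 237.32 - 277.28 + 237.93 = 197.97
[2] 1.4(279.2) + 1.75(268.6) + 0.7(339.9) = 390.88 + 470.05 + 237.93 = 1098.86
[3] 0.85(279.2) - 1.3(356.2) = 237.32 - 463.06 = -225.74
Combination 3 gives the minimum: -225.74 kN.

-225.74 kN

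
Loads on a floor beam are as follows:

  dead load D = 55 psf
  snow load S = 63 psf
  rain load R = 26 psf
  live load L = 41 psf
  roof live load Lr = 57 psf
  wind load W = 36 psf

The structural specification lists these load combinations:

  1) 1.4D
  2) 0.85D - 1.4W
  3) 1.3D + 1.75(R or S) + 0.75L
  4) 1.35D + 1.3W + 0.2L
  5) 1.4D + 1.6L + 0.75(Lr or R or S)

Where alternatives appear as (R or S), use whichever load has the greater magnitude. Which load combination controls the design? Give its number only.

Combination 3

(R or S) → S = 63 psf; (Lr or R or S) → S = 63 psf.
1) 1.4(55) = 77.0
2) 0.85(55) - 1.4(36) = -3.7
3) 1.3(55) + 1.75(63) + 0.75(41) = 212.5
4) 1.35(55) + 1.3(36) + 0.2(41) = 74.3 + 46.8 + 8.2 = 129.3
5) 1.4(55) + 1.6(41) + 0.75(63) = 77.0 + 65.6 + 47.3 = 189.9
The largest value is 212.5 psf from combination 3.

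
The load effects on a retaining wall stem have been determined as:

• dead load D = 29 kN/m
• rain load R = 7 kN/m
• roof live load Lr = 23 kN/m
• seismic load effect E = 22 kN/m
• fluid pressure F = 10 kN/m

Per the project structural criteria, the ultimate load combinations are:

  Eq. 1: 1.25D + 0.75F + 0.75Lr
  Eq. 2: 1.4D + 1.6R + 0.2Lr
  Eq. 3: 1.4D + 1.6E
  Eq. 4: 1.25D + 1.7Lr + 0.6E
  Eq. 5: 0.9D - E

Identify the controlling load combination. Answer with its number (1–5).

Combination 4

Eq. 1: 1.25(29) + 0.75(10) + 0.75(23) = 61.0
Eq. 2: 1.4(29) + 1.6(7) + 0.2(23) = 40.6 + 11.2 + 4.6 = 56.4
Eq. 3: 1.4(29) + 1.6(22) = 40.6 + 35.2 = 75.8
Eq. 4: 1.25(29) + 1.7(23) + 0.6(22) = 36.3 + 39.1 + 13.2 = 88.6
Eq. 5: 0.9(29) - 1.0(22) = 26.1 - 22.0 = 4.1
The largest value is 88.6 kN/m from combination 4.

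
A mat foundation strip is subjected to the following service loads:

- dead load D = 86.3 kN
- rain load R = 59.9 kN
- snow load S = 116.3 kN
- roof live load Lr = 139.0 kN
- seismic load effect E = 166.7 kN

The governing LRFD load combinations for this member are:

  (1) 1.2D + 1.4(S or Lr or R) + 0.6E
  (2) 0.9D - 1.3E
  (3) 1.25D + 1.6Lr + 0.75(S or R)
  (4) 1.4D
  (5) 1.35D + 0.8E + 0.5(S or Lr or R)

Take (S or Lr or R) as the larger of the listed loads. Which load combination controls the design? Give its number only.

Combination 3

(S or Lr or R) → Lr = 139.0 kN; (S or R) → S = 116.3 kN.
(1) 1.2(86.3) + 1.4(139.0) + 0.6(166.7) = 103.56 + 194.60 + 100.02 = 398.18
(2) 0.9(86.3) - 1.3(166.7) = 77.67 - 216.71 = -139.04
(3) 1.25(86.3) + 1.6(139.0) + 0.75(116.3) = 417.50
(4) 1.4(86.3) = 120.82
(5) 1.35(86.3) + 0.8(166.7) + 0.5(139.0) = 116.51 + 133.36 + 69.50 = 319.37
The largest value is 417.50 kN from combination 3.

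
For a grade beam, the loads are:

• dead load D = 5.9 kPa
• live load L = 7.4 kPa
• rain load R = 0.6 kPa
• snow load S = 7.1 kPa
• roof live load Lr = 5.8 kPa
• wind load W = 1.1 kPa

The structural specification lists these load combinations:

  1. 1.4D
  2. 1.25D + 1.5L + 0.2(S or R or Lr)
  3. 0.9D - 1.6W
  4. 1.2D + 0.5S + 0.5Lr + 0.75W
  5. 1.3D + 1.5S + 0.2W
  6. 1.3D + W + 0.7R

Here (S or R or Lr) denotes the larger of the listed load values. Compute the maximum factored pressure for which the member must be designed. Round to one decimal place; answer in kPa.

(S or R or Lr) → S = 7.1 kPa.
1. 1.4(5.9) = 8.3
2. 1.25(5.9) + 1.5(7.4) + 0.2(7.1) = 7.4 + 11.1 + 1.4 = 19.9
3. 0.9(5.9) - 1.6(1.1) = 3.6
4. 1.2(5.9) + 0.5(7.1) + 0.5(5.8) + 0.75(1.1) = 7.1 + 3.6 + 2.9 + 0.8 = 14.4
5. 1.3(5.9) + 1.5(7.1) + 0.2(1.1) = 18.5
6. 1.3(5.9) + 1.0(1.1) + 0.7(0.6) = 7.7 + 1.1 + 0.4 = 9.2
Combination 2 governs: p_u = 19.9 kPa.

19.9 kPa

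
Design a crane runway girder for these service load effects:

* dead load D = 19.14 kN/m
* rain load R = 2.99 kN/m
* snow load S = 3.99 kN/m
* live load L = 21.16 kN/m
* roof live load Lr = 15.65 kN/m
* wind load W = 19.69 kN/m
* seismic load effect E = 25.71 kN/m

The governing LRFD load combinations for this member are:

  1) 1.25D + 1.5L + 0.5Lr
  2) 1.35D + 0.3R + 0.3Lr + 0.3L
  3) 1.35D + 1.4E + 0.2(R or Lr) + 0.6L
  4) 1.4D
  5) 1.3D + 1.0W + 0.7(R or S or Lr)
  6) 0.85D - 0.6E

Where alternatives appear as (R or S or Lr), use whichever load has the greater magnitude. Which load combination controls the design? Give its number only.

(R or Lr) → Lr = 15.65 kN/m; (R or S or Lr) → Lr = 15.65 kN/m.
1) 1.25(19.14) + 1.5(21.16) + 0.5(15.65) = 63.49
2) 1.35(19.14) + 0.3(2.99) + 0.3(15.65) + 0.3(21.16) = 37.78
3) 1.35(19.14) + 1.4(25.71) + 0.2(15.65) + 0.6(21.16) = 25.84 + 35.99 + 3.13 + 12.70 = 77.66
4) 1.4(19.14) = 26.80
5) 1.3(19.14) + 1.0(19.69) + 0.7(15.65) = 24.88 + 19.69 + 10.96 = 55.53
6) 0.85(19.14) - 0.6(25.71) = 16.27 - 15.43 = 0.84
The largest value is 77.66 kN/m from combination 3.

Combination 3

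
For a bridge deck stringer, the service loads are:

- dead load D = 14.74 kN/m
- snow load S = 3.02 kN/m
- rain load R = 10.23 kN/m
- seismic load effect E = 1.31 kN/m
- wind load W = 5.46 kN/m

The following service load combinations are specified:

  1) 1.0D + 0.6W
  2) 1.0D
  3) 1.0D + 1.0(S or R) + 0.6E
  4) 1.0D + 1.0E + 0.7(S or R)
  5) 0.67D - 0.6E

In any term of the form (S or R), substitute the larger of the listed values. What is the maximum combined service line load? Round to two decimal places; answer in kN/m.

25.76 kN/m

(S or R) → R = 10.23 kN/m.
1) 1.0(14.74) + 0.6(5.46) = 18.02
2) 1.0(14.74) = 14.74
3) 1.0(14.74) + 1.0(10.23) + 0.6(1.31) = 25.76
4) 1.0(14.74) + 1.0(1.31) + 0.7(10.23) = 23.21
5) 0.67(14.74) - 0.6(1.31) = 9.09
Maximum is from combination 3.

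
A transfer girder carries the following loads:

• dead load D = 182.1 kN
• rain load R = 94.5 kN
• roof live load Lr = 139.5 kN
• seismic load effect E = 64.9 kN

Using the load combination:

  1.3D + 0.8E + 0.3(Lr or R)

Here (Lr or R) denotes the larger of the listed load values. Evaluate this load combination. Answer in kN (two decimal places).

330.50 kN

(Lr or R) → Lr = 139.5 kN.
1.3(182.1) + 0.8(64.9) + 0.3(139.5) = 236.73 + 51.92 + 41.85 = 330.50
P_u = 330.50 kN.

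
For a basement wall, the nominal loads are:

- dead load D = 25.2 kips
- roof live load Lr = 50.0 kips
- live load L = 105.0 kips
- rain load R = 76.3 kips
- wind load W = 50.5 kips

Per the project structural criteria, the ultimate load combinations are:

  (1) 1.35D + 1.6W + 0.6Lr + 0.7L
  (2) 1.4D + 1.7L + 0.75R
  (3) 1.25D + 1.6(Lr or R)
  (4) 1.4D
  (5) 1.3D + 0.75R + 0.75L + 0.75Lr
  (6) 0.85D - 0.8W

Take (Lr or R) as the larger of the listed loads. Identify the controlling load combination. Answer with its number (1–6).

Combination 2

(Lr or R) → R = 76.3 kips.
(1) 1.35(25.2) + 1.6(50.5) + 0.6(50.0) + 0.7(105.0) = 218.32
(2) 1.4(25.2) + 1.7(105.0) + 0.75(76.3) = 271.01
(3) 1.25(25.2) + 1.6(76.3) = 153.58
(4) 1.4(25.2) = 35.28
(5) 1.3(25.2) + 0.75(76.3) + 0.75(105.0) + 0.75(50.0) = 206.24
(6) 0.85(25.2) - 0.8(50.5) = -18.98
The largest value is 271.01 kips from combination 2.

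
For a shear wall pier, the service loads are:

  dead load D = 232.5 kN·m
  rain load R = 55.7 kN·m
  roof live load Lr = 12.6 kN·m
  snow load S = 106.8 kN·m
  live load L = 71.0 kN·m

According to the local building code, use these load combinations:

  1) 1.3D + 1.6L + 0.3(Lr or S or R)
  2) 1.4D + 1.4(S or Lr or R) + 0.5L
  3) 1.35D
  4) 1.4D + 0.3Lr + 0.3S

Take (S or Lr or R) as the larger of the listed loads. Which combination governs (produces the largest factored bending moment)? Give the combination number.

Combination 2

(Lr or S or R) → S = 106.8 kN·m; (S or Lr or R) → S = 106.8 kN·m.
1) 1.3(232.5) + 1.6(71.0) + 0.3(106.8) = 302.3 + 113.6 + 32.0 = 447.9
2) 1.4(232.5) + 1.4(106.8) + 0.5(71.0) = 325.5 + 149.5 + 35.5 = 510.5
3) 1.35(232.5) = 313.9
4) 1.4(232.5) + 0.3(12.6) + 0.3(106.8) = 325.5 + 3.8 + 32.0 = 361.3
The largest value is 510.5 kN·m from combination 2.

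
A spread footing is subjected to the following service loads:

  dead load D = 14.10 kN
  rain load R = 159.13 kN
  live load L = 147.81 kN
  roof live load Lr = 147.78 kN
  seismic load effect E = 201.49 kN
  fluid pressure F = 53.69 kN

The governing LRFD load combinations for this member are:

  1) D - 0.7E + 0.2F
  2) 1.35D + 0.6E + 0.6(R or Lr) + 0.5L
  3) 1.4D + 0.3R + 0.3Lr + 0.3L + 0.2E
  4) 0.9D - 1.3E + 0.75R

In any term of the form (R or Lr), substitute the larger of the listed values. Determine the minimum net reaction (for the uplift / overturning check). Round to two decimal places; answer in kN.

-129.90 kN

(R or Lr) → R = 159.13 kN.
1) 1.0(14.10) - 0.7(201.49) + 0.2(53.69) = -116.21
2) 1.35(14.10) + 0.6(201.49) + 0.6(159.13) + 0.5(147.81) = 309.31
3) 1.4(14.10) + 0.3(159.13) + 0.3(147.78) + 0.3(147.81) + 0.2(201.49) = 19.74 + 47.74 + 44.33 + 44.34 + 40.30 = 196.45
4) 0.9(14.10) - 1.3(201.49) + 0.75(159.13) = 12.69 - 261.94 + 119.35 = -129.90
Combination 4 gives the minimum: -129.90 kN.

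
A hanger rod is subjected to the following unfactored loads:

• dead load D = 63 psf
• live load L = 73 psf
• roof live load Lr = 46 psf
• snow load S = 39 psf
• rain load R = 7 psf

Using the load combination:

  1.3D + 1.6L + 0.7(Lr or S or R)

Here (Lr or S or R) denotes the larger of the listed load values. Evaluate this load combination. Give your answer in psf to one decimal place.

(Lr or S or R) → Lr = 46 psf.
1.3(63) + 1.6(73) + 0.7(46) = 81.9 + 116.8 + 32.2 = 230.9
q_u = 230.9 psf.

230.9 psf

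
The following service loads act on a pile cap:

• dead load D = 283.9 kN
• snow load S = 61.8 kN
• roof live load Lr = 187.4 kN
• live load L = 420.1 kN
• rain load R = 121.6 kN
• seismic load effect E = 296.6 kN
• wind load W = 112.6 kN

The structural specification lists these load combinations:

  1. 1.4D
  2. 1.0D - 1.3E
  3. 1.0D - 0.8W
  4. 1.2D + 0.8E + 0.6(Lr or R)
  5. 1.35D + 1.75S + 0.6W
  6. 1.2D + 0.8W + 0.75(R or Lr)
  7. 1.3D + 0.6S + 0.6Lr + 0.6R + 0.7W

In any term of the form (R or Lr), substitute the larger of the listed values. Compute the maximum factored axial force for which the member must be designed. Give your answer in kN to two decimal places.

(Lr or R) → Lr = 187.4 kN; (R or Lr) → Lr = 187.4 kN.
1. 1.4(283.9) = 397.46
2. 1.0(283.9) - 1.3(296.6) = 283.90 - 385.58 = -101.68
3. 1.0(283.9) - 0.8(112.6) = 283.90 - 90.08 = 193.82
4. 1.2(283.9) + 0.8(296.6) + 0.6(187.4) = 340.68 + 237.28 + 112.44 = 690.40
5. 1.35(283.9) + 1.75(61.8) + 0.6(112.6) = 383.27 + 108.15 + 67.56 = 558.98
6. 1.2(283.9) + 0.8(112.6) + 0.75(187.4) = 340.68 + 90.08 + 140.55 = 571.31
7. 1.3(283.9) + 0.6(61.8) + 0.6(187.4) + 0.6(121.6) + 0.7(112.6) = 369.07 + 37.08 + 112.44 + 72.96 + 78.82 = 670.37
Combination 4 governs: N_u = 690.40 kN.

690.40 kN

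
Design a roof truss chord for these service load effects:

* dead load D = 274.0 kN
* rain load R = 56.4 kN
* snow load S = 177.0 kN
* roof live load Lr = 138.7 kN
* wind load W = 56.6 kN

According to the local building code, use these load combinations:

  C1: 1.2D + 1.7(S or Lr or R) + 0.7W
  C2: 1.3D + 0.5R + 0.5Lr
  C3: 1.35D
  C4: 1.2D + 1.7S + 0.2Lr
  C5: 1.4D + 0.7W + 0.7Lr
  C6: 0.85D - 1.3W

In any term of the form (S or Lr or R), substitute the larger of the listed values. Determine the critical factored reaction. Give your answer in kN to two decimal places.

669.32 kN

(S or Lr or R) → S = 177.0 kN.
C1: 1.2(274.0) + 1.7(177.0) + 0.7(56.6) = 328.80 + 300.90 + 39.62 = 669.32
C2: 1.3(274.0) + 0.5(56.4) + 0.5(138.7) = 356.20 + 28.20 + 69.35 = 453.75
C3: 1.35(274.0) = 369.90
C4: 1.2(274.0) + 1.7(177.0) + 0.2(138.7) = 328.80 + 300.90 + 27.74 = 657.44
C5: 1.4(274.0) + 0.7(56.6) + 0.7(138.7) = 383.60 + 39.62 + 97.09 = 520.31
C6: 0.85(274.0) - 1.3(56.6) = 232.90 - 73.58 = 159.32
Combination 1 governs: V_u = 669.32 kN.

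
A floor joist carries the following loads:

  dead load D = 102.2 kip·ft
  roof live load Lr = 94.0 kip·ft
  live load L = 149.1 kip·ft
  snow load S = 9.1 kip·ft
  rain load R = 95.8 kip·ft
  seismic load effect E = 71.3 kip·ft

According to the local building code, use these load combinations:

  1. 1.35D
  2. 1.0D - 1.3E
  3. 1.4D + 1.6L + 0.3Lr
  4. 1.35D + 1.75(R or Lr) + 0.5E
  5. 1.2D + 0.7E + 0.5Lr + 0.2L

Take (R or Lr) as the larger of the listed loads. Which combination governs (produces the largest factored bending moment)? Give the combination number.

(R or Lr) → R = 95.8 kip·ft.
1. 1.35(102.2) = 137.97
2. 1.0(102.2) - 1.3(71.3) = 102.20 - 92.69 = 9.51
3. 1.4(102.2) + 1.6(149.1) + 0.3(94.0) = 143.08 + 238.56 + 28.20 = 409.84
4. 1.35(102.2) + 1.75(95.8) + 0.5(71.3) = 137.97 + 167.65 + 35.65 = 341.27
5. 1.2(102.2) + 0.7(71.3) + 0.5(94.0) + 0.2(149.1) = 122.64 + 49.91 + 47.00 + 29.82 = 249.37
The largest value is 409.84 kip·ft from combination 3.

Combination 3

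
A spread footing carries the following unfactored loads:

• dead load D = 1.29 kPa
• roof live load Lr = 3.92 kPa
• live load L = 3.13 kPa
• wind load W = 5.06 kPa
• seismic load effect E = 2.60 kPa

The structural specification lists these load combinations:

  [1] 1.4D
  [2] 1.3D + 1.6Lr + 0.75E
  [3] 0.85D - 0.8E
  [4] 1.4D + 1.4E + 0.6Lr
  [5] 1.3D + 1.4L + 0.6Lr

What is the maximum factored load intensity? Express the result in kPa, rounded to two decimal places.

9.90 kPa

[1] 1.4(1.29) = 1.81
[2] 1.3(1.29) + 1.6(3.92) + 0.75(2.60) = 1.68 + 6.27 + 1.95 = 9.90
[3] 0.85(1.29) - 0.8(2.60) = 1.10 - 2.08 = -0.98
[4] 1.4(1.29) + 1.4(2.60) + 0.6(3.92) = 1.81 + 3.64 + 2.35 = 7.80
[5] 1.3(1.29) + 1.4(3.13) + 0.6(3.92) = 1.68 + 4.38 + 2.35 = 8.41
Combination 2 governs: q_u = 9.90 kPa.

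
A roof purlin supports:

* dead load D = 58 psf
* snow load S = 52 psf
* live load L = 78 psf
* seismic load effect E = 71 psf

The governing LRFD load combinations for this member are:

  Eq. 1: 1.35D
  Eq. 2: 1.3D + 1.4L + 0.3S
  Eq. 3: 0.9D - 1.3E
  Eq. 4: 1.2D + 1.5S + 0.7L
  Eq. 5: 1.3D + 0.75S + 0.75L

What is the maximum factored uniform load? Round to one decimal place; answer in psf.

202.2 psf

Eq. 1: 1.35(58) = 78.3
Eq. 2: 1.3(58) + 1.4(78) + 0.3(52) = 200.2
Eq. 3: 0.9(58) - 1.3(71) = -40.1
Eq. 4: 1.2(58) + 1.5(52) + 0.7(78) = 202.2
Eq. 5: 1.3(58) + 0.75(52) + 0.75(78) = 172.9
The controlling combination is 4, giving 202.2 psf.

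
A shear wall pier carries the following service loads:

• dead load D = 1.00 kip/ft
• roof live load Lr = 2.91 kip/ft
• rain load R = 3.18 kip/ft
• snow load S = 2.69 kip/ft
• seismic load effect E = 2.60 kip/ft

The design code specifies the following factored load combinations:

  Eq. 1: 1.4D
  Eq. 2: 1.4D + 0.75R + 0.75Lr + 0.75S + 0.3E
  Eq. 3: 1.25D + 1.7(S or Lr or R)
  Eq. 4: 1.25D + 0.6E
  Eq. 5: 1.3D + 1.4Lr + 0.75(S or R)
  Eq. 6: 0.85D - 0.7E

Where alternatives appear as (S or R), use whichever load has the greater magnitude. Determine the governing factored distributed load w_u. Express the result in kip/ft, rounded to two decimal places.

(S or Lr or R) → R = 3.18 kip/ft; (S or R) → R = 3.18 kip/ft.
Eq. 1: 1.4(1.00) = 1.40
Eq. 2: 1.4(1.00) + 0.75(3.18) + 0.75(2.91) + 0.75(2.69) + 0.3(2.60) = 1.40 + 2.39 + 2.18 + 2.02 + 0.78 = 8.77
Eq. 3: 1.25(1.00) + 1.7(3.18) = 1.25 + 5.41 = 6.66
Eq. 4: 1.25(1.00) + 0.6(2.60) = 1.25 + 1.56 = 2.81
Eq. 5: 1.3(1.00) + 1.4(2.91) + 0.75(3.18) = 1.30 + 4.07 + 2.39 = 7.76
Eq. 6: 0.85(1.00) - 0.7(2.60) = 0.85 - 1.82 = -0.97
Maximum is from combination 2.

8.77 kip/ft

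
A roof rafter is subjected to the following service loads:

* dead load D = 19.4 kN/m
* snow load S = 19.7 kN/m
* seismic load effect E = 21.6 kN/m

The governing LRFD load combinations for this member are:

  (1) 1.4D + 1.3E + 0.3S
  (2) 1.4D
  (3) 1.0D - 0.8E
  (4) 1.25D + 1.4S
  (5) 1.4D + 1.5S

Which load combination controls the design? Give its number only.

(1) 1.4(19.4) + 1.3(21.6) + 0.3(19.7) = 61.15
(2) 1.4(19.4) = 27.16
(3) 1.0(19.4) - 0.8(21.6) = 2.12
(4) 1.25(19.4) + 1.4(19.7) = 51.83
(5) 1.4(19.4) + 1.5(19.7) = 56.71
The largest value is 61.15 kN/m from combination 1.

Combination 1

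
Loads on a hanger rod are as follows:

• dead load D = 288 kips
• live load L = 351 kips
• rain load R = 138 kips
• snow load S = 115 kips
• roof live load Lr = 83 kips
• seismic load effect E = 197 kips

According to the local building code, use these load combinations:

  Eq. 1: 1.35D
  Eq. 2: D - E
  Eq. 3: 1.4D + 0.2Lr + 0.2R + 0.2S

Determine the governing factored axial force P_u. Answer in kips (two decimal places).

470.40 kips

Eq. 1: 1.35(288) = 388.80
Eq. 2: 1.0(288) - 1.0(197) = 91.00
Eq. 3: 1.4(288) + 0.2(83) + 0.2(138) + 0.2(115) = 470.40
Maximum is from combination 3.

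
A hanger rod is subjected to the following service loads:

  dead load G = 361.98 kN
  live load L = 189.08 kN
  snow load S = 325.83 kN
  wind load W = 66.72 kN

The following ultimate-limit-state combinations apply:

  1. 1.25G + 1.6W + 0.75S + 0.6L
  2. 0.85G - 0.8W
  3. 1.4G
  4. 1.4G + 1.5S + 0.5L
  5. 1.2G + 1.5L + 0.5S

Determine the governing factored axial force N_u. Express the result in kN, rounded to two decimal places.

1090.06 kN

1. 1.25(361.98) + 1.6(66.72) + 0.75(325.83) + 0.6(189.08) = 452.48 + 106.75 + 244.37 + 113.45 = 917.05
2. 0.85(361.98) - 0.8(66.72) = 254.31
3. 1.4(361.98) = 506.77
4. 1.4(361.98) + 1.5(325.83) + 0.5(189.08) = 506.77 + 488.75 + 94.54 = 1090.06
5. 1.2(361.98) + 1.5(189.08) + 0.5(325.83) = 880.91
The controlling combination is 4, giving 1090.06 kN.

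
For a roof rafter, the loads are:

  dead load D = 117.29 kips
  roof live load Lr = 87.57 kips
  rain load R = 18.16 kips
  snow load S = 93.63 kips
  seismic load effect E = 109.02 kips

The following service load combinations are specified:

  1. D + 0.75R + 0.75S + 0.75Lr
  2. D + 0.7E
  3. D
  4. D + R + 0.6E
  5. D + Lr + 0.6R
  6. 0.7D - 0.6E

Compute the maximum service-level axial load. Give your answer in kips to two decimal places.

266.81 kips

1. 1.0(117.29) + 0.75(18.16) + 0.75(93.63) + 0.75(87.57) = 266.81
2. 1.0(117.29) + 0.7(109.02) = 193.60
3. 1.0(117.29) = 117.29
4. 1.0(117.29) + 1.0(18.16) + 0.6(109.02) = 200.86
5. 1.0(117.29) + 1.0(87.57) + 0.6(18.16) = 215.76
6. 0.7(117.29) - 0.6(109.02) = 16.69
Maximum is from combination 1.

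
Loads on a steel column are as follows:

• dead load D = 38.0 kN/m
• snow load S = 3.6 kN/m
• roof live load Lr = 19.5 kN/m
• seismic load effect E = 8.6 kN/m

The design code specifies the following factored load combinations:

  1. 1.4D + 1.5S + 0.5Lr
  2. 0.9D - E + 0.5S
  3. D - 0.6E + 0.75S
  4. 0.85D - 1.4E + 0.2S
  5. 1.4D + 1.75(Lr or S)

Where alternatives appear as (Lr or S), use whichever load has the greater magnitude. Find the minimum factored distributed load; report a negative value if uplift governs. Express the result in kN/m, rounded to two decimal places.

(Lr or S) → Lr = 19.5 kN/m.
1. 1.4(38.0) + 1.5(3.6) + 0.5(19.5) = 53.20 + 5.40 + 9.75 = 68.35
2. 0.9(38.0) - 1.0(8.6) + 0.5(3.6) = 34.20 - 8.60 + 1.80 = 27.40
3. 1.0(38.0) - 0.6(8.6) + 0.75(3.6) = 38.00 - 5.16 + 2.70 = 35.54
4. 0.85(38.0) - 1.4(8.6) + 0.2(3.6) = 32.30 - 12.04 + 0.72 = 20.98
5. 1.4(38.0) + 1.75(19.5) = 53.20 + 34.13 = 87.33
Combination 4 gives the minimum: 20.98 kN/m.

20.98 kN/m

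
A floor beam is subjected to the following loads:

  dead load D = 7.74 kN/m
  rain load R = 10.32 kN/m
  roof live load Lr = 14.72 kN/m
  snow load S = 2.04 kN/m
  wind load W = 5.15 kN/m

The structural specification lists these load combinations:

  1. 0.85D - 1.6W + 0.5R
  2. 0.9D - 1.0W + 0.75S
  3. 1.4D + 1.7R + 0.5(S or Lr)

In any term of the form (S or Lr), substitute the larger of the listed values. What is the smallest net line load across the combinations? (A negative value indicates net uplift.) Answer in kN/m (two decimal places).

(S or Lr) → Lr = 14.72 kN/m.
1. 0.85(7.74) - 1.6(5.15) + 0.5(10.32) = 6.58 - 8.24 + 5.16 = 3.50
2. 0.9(7.74) - 1.0(5.15) + 0.75(2.04) = 6.97 - 5.15 + 1.53 = 3.35
3. 1.4(7.74) + 1.7(10.32) + 0.5(14.72) = 10.84 + 17.54 + 7.36 = 35.74
Combination 2 gives the minimum: 3.35 kN/m.

3.35 kN/m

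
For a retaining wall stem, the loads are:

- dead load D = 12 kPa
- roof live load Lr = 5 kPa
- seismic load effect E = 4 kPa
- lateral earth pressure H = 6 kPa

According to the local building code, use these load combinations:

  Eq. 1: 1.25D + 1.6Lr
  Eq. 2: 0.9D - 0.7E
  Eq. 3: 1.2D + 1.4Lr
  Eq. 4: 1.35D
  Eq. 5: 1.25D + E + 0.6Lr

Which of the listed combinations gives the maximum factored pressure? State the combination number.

Eq. 1: 1.25(12) + 1.6(5) = 23.00
Eq. 2: 0.9(12) - 0.7(4) = 8.00
Eq. 3: 1.2(12) + 1.4(5) = 21.40
Eq. 4: 1.35(12) = 16.20
Eq. 5: 1.25(12) + 1.0(4) + 0.6(5) = 22.00
The largest value is 23.00 kPa from combination 1.

Combination 1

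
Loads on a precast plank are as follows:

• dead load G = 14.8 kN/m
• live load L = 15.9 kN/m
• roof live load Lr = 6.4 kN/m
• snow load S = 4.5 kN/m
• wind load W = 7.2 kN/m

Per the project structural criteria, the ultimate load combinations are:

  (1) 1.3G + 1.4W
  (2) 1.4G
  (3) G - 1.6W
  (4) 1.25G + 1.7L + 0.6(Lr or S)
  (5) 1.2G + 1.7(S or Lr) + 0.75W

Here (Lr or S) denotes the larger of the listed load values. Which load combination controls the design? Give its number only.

(Lr or S) → Lr = 6.4 kN/m; (S or Lr) → Lr = 6.4 kN/m.
(1) 1.3(14.8) + 1.4(7.2) = 19.24 + 10.08 = 29.32
(2) 1.4(14.8) = 20.72
(3) 1.0(14.8) - 1.6(7.2) = 14.80 - 11.52 = 3.28
(4) 1.25(14.8) + 1.7(15.9) + 0.6(6.4) = 18.50 + 27.03 + 3.84 = 49.37
(5) 1.2(14.8) + 1.7(6.4) + 0.75(7.2) = 17.76 + 10.88 + 5.40 = 34.04
The largest value is 49.37 kN/m from combination 4.

Combination 4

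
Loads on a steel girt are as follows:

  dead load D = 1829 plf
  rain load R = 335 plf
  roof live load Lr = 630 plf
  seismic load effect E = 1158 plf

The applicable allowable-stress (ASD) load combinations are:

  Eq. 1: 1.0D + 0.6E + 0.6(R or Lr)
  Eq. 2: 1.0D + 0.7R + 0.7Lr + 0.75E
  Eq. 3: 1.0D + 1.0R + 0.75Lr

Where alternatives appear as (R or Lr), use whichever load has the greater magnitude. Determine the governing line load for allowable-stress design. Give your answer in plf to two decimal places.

(R or Lr) → Lr = 630 plf.
Eq. 1: 1.0(1829) + 0.6(1158) + 0.6(630) = 1829.00 + 694.80 + 378.00 = 2901.80
Eq. 2: 1.0(1829) + 0.7(335) + 0.7(630) + 0.75(1158) = 1829.00 + 234.50 + 441.00 + 868.50 = 3373.00
Eq. 3: 1.0(1829) + 1.0(335) + 0.75(630) = 1829.00 + 335.00 + 472.50 = 2636.50
Combination 2 governs: w = 3373.00 plf.

3373.00 plf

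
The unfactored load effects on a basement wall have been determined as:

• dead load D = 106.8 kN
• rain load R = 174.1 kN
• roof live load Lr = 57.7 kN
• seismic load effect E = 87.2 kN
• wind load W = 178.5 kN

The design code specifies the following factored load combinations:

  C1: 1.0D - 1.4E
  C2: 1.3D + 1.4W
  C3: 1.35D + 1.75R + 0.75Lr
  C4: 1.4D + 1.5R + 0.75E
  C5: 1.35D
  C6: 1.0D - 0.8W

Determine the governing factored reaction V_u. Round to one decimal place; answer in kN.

C1: 1.0(106.8) - 1.4(87.2) = 106.8 - 122.1 = -15.3
C2: 1.3(106.8) + 1.4(178.5) = 138.8 + 249.9 = 388.7
C3: 1.35(106.8) + 1.75(174.1) + 0.75(57.7) = 492.1
C4: 1.4(106.8) + 1.5(174.1) + 0.75(87.2) = 149.5 + 261.2 + 65.4 = 476.1
C5: 1.35(106.8) = 144.2
C6: 1.0(106.8) - 0.8(178.5) = 106.8 - 142.8 = -36.0
The controlling combination is 3, giving 492.1 kN.

492.1 kN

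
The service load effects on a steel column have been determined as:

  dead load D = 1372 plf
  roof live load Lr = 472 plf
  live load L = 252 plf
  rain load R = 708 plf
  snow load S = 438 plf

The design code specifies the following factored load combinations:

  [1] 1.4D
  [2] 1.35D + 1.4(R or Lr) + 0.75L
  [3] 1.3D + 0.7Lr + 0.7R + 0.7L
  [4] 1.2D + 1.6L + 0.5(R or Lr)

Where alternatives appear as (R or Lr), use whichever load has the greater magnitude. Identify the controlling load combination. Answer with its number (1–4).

Combination 2

(R or Lr) → R = 708 plf.
[1] 1.4(1372) = 1920.8
[2] 1.35(1372) + 1.4(708) + 0.75(252) = 1852.2 + 991.2 + 189.0 = 3032.4
[3] 1.3(1372) + 0.7(472) + 0.7(708) + 0.7(252) = 1783.6 + 330.4 + 495.6 + 176.4 = 2786.0
[4] 1.2(1372) + 1.6(252) + 0.5(708) = 1646.4 + 403.2 + 354.0 = 2403.6
The largest value is 3032.4 plf from combination 2.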